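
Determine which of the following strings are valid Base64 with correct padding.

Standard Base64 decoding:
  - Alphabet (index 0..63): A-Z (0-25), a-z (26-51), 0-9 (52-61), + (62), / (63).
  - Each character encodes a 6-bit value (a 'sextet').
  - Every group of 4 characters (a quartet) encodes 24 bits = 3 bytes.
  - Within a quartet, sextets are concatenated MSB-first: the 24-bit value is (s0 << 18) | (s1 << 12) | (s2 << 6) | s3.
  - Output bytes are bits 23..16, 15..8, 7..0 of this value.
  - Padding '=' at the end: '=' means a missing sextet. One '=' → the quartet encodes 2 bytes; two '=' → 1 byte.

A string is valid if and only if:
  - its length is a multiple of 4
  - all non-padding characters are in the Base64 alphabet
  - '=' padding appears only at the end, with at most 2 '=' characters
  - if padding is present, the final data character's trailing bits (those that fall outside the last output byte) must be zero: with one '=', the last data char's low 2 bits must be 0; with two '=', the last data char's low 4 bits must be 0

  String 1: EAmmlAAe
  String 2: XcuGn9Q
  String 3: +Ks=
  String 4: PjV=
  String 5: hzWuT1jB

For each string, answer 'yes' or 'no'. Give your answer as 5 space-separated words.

String 1: 'EAmmlAAe' → valid
String 2: 'XcuGn9Q' → invalid (len=7 not mult of 4)
String 3: '+Ks=' → valid
String 4: 'PjV=' → invalid (bad trailing bits)
String 5: 'hzWuT1jB' → valid

Answer: yes no yes no yes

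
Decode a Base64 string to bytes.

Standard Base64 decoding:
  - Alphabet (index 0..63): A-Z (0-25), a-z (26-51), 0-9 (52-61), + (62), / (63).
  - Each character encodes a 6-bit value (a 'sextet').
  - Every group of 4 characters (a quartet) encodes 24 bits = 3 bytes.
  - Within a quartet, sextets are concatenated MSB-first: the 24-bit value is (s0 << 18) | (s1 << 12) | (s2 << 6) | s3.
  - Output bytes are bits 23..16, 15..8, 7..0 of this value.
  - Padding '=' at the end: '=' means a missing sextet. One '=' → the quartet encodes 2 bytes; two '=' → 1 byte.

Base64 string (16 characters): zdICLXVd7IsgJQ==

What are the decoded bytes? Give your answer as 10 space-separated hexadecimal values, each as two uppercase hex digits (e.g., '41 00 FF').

Answer: CD D2 02 2D 75 5D EC 8B 20 25

Derivation:
After char 0 ('z'=51): chars_in_quartet=1 acc=0x33 bytes_emitted=0
After char 1 ('d'=29): chars_in_quartet=2 acc=0xCDD bytes_emitted=0
After char 2 ('I'=8): chars_in_quartet=3 acc=0x33748 bytes_emitted=0
After char 3 ('C'=2): chars_in_quartet=4 acc=0xCDD202 -> emit CD D2 02, reset; bytes_emitted=3
After char 4 ('L'=11): chars_in_quartet=1 acc=0xB bytes_emitted=3
After char 5 ('X'=23): chars_in_quartet=2 acc=0x2D7 bytes_emitted=3
After char 6 ('V'=21): chars_in_quartet=3 acc=0xB5D5 bytes_emitted=3
After char 7 ('d'=29): chars_in_quartet=4 acc=0x2D755D -> emit 2D 75 5D, reset; bytes_emitted=6
After char 8 ('7'=59): chars_in_quartet=1 acc=0x3B bytes_emitted=6
After char 9 ('I'=8): chars_in_quartet=2 acc=0xEC8 bytes_emitted=6
After char 10 ('s'=44): chars_in_quartet=3 acc=0x3B22C bytes_emitted=6
After char 11 ('g'=32): chars_in_quartet=4 acc=0xEC8B20 -> emit EC 8B 20, reset; bytes_emitted=9
After char 12 ('J'=9): chars_in_quartet=1 acc=0x9 bytes_emitted=9
After char 13 ('Q'=16): chars_in_quartet=2 acc=0x250 bytes_emitted=9
Padding '==': partial quartet acc=0x250 -> emit 25; bytes_emitted=10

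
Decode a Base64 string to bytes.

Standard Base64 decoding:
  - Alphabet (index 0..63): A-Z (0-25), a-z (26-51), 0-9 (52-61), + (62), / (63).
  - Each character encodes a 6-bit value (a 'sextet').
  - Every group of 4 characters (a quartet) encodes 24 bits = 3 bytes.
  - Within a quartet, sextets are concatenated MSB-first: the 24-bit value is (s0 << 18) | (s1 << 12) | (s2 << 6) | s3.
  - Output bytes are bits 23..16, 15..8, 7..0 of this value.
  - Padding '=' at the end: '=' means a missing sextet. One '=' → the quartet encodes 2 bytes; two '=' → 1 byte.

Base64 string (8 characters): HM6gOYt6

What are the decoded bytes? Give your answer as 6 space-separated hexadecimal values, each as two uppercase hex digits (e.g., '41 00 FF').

After char 0 ('H'=7): chars_in_quartet=1 acc=0x7 bytes_emitted=0
After char 1 ('M'=12): chars_in_quartet=2 acc=0x1CC bytes_emitted=0
After char 2 ('6'=58): chars_in_quartet=3 acc=0x733A bytes_emitted=0
After char 3 ('g'=32): chars_in_quartet=4 acc=0x1CCEA0 -> emit 1C CE A0, reset; bytes_emitted=3
After char 4 ('O'=14): chars_in_quartet=1 acc=0xE bytes_emitted=3
After char 5 ('Y'=24): chars_in_quartet=2 acc=0x398 bytes_emitted=3
After char 6 ('t'=45): chars_in_quartet=3 acc=0xE62D bytes_emitted=3
After char 7 ('6'=58): chars_in_quartet=4 acc=0x398B7A -> emit 39 8B 7A, reset; bytes_emitted=6

Answer: 1C CE A0 39 8B 7A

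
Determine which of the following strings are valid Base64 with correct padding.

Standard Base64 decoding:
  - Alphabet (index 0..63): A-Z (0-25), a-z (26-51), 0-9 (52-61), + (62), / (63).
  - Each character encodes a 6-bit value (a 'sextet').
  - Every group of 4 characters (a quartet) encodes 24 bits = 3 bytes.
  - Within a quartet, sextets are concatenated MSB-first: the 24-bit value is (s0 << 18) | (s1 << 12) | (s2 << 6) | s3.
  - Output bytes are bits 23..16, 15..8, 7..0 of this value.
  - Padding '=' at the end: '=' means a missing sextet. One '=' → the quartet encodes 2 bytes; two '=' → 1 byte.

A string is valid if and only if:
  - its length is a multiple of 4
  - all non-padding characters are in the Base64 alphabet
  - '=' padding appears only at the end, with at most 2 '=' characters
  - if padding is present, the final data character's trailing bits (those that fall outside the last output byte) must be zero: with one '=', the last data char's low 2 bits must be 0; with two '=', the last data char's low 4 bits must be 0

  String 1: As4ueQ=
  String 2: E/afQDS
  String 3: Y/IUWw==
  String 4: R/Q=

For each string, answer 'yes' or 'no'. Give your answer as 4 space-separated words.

String 1: 'As4ueQ=' → invalid (len=7 not mult of 4)
String 2: 'E/afQDS' → invalid (len=7 not mult of 4)
String 3: 'Y/IUWw==' → valid
String 4: 'R/Q=' → valid

Answer: no no yes yes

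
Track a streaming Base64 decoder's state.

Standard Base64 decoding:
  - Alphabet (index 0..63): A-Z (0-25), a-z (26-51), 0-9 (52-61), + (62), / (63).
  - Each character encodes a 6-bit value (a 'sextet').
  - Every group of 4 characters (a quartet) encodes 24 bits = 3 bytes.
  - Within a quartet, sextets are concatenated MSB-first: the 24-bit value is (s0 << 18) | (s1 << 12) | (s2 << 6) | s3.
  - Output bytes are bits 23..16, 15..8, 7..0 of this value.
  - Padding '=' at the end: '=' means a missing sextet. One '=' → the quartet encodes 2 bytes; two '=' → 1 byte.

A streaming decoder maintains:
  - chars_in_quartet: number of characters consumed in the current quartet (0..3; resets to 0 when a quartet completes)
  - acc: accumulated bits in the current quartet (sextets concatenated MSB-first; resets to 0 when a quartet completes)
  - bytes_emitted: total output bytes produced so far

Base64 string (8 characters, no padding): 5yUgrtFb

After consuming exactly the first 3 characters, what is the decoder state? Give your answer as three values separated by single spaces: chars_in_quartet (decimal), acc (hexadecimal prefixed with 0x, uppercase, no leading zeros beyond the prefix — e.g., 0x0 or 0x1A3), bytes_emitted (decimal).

Answer: 3 0x39C94 0

Derivation:
After char 0 ('5'=57): chars_in_quartet=1 acc=0x39 bytes_emitted=0
After char 1 ('y'=50): chars_in_quartet=2 acc=0xE72 bytes_emitted=0
After char 2 ('U'=20): chars_in_quartet=3 acc=0x39C94 bytes_emitted=0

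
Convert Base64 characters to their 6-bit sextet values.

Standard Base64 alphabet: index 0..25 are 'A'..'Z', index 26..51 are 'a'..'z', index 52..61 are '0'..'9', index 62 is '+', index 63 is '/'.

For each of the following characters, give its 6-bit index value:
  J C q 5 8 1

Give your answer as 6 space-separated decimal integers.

'J': A..Z range, ord('J') − ord('A') = 9
'C': A..Z range, ord('C') − ord('A') = 2
'q': a..z range, 26 + ord('q') − ord('a') = 42
'5': 0..9 range, 52 + ord('5') − ord('0') = 57
'8': 0..9 range, 52 + ord('8') − ord('0') = 60
'1': 0..9 range, 52 + ord('1') − ord('0') = 53

Answer: 9 2 42 57 60 53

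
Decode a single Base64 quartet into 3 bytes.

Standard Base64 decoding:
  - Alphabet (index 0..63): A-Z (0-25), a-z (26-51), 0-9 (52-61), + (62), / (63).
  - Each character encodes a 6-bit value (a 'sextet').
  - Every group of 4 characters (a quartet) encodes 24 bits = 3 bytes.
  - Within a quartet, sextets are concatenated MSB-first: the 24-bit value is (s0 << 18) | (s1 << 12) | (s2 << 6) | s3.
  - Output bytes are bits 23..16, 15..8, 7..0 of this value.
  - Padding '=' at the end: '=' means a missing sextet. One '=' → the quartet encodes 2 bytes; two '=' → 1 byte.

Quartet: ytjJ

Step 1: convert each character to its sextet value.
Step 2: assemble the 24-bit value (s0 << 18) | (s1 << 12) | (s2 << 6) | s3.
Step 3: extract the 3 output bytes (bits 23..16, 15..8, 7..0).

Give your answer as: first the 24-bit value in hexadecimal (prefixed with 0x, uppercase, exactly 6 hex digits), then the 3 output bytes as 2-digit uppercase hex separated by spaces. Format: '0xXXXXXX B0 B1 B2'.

Sextets: y=50, t=45, j=35, J=9
24-bit: (50<<18) | (45<<12) | (35<<6) | 9
      = 0xC80000 | 0x02D000 | 0x0008C0 | 0x000009
      = 0xCAD8C9
Bytes: (v>>16)&0xFF=CA, (v>>8)&0xFF=D8, v&0xFF=C9

Answer: 0xCAD8C9 CA D8 C9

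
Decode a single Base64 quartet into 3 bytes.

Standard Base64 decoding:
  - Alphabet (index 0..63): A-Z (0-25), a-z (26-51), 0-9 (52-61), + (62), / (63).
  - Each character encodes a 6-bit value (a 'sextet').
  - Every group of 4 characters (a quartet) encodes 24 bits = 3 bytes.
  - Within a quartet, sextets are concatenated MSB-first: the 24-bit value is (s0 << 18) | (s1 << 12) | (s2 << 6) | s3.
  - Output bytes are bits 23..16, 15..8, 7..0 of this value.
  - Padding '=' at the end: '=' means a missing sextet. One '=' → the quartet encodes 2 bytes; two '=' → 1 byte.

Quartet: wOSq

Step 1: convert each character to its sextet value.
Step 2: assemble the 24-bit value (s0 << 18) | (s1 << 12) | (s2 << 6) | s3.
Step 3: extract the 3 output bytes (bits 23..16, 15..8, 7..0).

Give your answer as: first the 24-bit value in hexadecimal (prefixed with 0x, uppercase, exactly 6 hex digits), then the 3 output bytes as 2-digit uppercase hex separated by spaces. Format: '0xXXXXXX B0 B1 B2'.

Answer: 0xC0E4AA C0 E4 AA

Derivation:
Sextets: w=48, O=14, S=18, q=42
24-bit: (48<<18) | (14<<12) | (18<<6) | 42
      = 0xC00000 | 0x00E000 | 0x000480 | 0x00002A
      = 0xC0E4AA
Bytes: (v>>16)&0xFF=C0, (v>>8)&0xFF=E4, v&0xFF=AA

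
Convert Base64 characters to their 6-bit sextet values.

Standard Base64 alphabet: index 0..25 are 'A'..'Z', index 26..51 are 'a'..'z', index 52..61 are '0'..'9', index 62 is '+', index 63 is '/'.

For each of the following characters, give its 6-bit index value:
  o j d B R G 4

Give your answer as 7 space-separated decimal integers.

'o': a..z range, 26 + ord('o') − ord('a') = 40
'j': a..z range, 26 + ord('j') − ord('a') = 35
'd': a..z range, 26 + ord('d') − ord('a') = 29
'B': A..Z range, ord('B') − ord('A') = 1
'R': A..Z range, ord('R') − ord('A') = 17
'G': A..Z range, ord('G') − ord('A') = 6
'4': 0..9 range, 52 + ord('4') − ord('0') = 56

Answer: 40 35 29 1 17 6 56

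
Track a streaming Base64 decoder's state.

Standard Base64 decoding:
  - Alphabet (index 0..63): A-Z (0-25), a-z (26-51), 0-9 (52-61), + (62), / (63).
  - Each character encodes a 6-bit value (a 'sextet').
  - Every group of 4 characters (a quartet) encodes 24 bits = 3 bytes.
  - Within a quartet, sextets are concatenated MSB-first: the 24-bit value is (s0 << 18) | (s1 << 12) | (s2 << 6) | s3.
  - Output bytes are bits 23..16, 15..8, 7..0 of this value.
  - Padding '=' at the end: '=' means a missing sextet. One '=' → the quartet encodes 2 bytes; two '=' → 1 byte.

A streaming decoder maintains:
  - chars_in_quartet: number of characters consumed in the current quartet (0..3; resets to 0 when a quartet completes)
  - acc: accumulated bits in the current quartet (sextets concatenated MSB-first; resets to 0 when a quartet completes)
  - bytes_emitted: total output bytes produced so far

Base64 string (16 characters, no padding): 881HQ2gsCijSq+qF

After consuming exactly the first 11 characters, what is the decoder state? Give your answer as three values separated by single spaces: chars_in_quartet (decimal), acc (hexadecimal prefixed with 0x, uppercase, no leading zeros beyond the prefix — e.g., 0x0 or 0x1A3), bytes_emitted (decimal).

Answer: 3 0x28A3 6

Derivation:
After char 0 ('8'=60): chars_in_quartet=1 acc=0x3C bytes_emitted=0
After char 1 ('8'=60): chars_in_quartet=2 acc=0xF3C bytes_emitted=0
After char 2 ('1'=53): chars_in_quartet=3 acc=0x3CF35 bytes_emitted=0
After char 3 ('H'=7): chars_in_quartet=4 acc=0xF3CD47 -> emit F3 CD 47, reset; bytes_emitted=3
After char 4 ('Q'=16): chars_in_quartet=1 acc=0x10 bytes_emitted=3
After char 5 ('2'=54): chars_in_quartet=2 acc=0x436 bytes_emitted=3
After char 6 ('g'=32): chars_in_quartet=3 acc=0x10DA0 bytes_emitted=3
After char 7 ('s'=44): chars_in_quartet=4 acc=0x43682C -> emit 43 68 2C, reset; bytes_emitted=6
After char 8 ('C'=2): chars_in_quartet=1 acc=0x2 bytes_emitted=6
After char 9 ('i'=34): chars_in_quartet=2 acc=0xA2 bytes_emitted=6
After char 10 ('j'=35): chars_in_quartet=3 acc=0x28A3 bytes_emitted=6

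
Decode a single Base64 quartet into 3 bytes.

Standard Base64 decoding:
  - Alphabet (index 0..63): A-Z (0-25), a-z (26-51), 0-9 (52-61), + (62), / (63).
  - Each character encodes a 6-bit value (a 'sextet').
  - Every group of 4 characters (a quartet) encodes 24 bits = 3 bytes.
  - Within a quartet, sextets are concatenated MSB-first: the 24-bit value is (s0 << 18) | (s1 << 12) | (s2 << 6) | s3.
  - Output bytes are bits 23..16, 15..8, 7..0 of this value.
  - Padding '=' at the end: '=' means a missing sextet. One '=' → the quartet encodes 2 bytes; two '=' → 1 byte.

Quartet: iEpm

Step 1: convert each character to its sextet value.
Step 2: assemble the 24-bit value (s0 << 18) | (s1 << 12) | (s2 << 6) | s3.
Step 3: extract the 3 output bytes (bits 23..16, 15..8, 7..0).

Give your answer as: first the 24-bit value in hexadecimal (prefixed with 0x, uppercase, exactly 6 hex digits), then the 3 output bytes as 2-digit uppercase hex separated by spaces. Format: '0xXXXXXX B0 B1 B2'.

Answer: 0x884A66 88 4A 66

Derivation:
Sextets: i=34, E=4, p=41, m=38
24-bit: (34<<18) | (4<<12) | (41<<6) | 38
      = 0x880000 | 0x004000 | 0x000A40 | 0x000026
      = 0x884A66
Bytes: (v>>16)&0xFF=88, (v>>8)&0xFF=4A, v&0xFF=66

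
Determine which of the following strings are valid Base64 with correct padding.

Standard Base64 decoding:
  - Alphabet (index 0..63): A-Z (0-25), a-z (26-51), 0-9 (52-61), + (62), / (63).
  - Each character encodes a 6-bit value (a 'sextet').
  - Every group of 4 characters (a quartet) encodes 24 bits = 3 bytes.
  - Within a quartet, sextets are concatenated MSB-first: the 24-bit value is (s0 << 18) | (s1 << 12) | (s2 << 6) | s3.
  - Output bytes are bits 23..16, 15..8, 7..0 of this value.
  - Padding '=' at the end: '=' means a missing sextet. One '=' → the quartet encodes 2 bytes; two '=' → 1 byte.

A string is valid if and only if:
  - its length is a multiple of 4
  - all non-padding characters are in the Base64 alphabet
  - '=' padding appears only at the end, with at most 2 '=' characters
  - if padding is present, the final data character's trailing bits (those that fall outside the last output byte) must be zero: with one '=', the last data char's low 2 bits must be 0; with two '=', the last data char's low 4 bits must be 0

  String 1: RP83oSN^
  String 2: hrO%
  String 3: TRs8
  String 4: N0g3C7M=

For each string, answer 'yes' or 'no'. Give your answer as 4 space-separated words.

String 1: 'RP83oSN^' → invalid (bad char(s): ['^'])
String 2: 'hrO%' → invalid (bad char(s): ['%'])
String 3: 'TRs8' → valid
String 4: 'N0g3C7M=' → valid

Answer: no no yes yes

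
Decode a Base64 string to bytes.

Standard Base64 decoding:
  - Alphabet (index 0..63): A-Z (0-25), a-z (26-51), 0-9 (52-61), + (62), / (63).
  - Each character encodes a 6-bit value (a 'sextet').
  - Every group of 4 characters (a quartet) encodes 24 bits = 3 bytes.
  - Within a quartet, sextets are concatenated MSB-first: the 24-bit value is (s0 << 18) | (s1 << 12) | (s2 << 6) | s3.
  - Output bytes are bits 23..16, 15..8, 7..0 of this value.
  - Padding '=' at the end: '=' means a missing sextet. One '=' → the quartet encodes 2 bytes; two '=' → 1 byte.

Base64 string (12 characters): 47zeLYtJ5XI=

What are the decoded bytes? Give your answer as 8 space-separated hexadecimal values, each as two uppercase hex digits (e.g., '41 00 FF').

Answer: E3 BC DE 2D 8B 49 E5 72

Derivation:
After char 0 ('4'=56): chars_in_quartet=1 acc=0x38 bytes_emitted=0
After char 1 ('7'=59): chars_in_quartet=2 acc=0xE3B bytes_emitted=0
After char 2 ('z'=51): chars_in_quartet=3 acc=0x38EF3 bytes_emitted=0
After char 3 ('e'=30): chars_in_quartet=4 acc=0xE3BCDE -> emit E3 BC DE, reset; bytes_emitted=3
After char 4 ('L'=11): chars_in_quartet=1 acc=0xB bytes_emitted=3
After char 5 ('Y'=24): chars_in_quartet=2 acc=0x2D8 bytes_emitted=3
After char 6 ('t'=45): chars_in_quartet=3 acc=0xB62D bytes_emitted=3
After char 7 ('J'=9): chars_in_quartet=4 acc=0x2D8B49 -> emit 2D 8B 49, reset; bytes_emitted=6
After char 8 ('5'=57): chars_in_quartet=1 acc=0x39 bytes_emitted=6
After char 9 ('X'=23): chars_in_quartet=2 acc=0xE57 bytes_emitted=6
After char 10 ('I'=8): chars_in_quartet=3 acc=0x395C8 bytes_emitted=6
Padding '=': partial quartet acc=0x395C8 -> emit E5 72; bytes_emitted=8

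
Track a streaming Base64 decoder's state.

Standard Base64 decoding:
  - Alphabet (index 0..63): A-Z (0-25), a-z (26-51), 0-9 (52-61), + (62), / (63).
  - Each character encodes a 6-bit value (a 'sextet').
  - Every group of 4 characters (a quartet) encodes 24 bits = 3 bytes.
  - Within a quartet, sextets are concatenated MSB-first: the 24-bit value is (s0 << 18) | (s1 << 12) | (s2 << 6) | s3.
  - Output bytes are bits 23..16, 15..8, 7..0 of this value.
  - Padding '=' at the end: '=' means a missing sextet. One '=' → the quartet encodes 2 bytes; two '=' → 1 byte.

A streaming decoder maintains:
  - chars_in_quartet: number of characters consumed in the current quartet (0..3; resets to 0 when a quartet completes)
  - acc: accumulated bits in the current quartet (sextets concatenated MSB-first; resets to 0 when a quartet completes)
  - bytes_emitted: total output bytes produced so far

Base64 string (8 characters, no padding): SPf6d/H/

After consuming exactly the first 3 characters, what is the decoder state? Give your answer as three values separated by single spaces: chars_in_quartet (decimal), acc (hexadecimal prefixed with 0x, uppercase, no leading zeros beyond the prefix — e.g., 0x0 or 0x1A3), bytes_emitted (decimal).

Answer: 3 0x123DF 0

Derivation:
After char 0 ('S'=18): chars_in_quartet=1 acc=0x12 bytes_emitted=0
After char 1 ('P'=15): chars_in_quartet=2 acc=0x48F bytes_emitted=0
After char 2 ('f'=31): chars_in_quartet=3 acc=0x123DF bytes_emitted=0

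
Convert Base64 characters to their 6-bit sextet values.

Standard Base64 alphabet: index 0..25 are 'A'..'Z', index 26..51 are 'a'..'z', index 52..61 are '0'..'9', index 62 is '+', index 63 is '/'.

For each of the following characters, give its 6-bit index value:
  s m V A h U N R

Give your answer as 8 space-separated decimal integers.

Answer: 44 38 21 0 33 20 13 17

Derivation:
's': a..z range, 26 + ord('s') − ord('a') = 44
'm': a..z range, 26 + ord('m') − ord('a') = 38
'V': A..Z range, ord('V') − ord('A') = 21
'A': A..Z range, ord('A') − ord('A') = 0
'h': a..z range, 26 + ord('h') − ord('a') = 33
'U': A..Z range, ord('U') − ord('A') = 20
'N': A..Z range, ord('N') − ord('A') = 13
'R': A..Z range, ord('R') − ord('A') = 17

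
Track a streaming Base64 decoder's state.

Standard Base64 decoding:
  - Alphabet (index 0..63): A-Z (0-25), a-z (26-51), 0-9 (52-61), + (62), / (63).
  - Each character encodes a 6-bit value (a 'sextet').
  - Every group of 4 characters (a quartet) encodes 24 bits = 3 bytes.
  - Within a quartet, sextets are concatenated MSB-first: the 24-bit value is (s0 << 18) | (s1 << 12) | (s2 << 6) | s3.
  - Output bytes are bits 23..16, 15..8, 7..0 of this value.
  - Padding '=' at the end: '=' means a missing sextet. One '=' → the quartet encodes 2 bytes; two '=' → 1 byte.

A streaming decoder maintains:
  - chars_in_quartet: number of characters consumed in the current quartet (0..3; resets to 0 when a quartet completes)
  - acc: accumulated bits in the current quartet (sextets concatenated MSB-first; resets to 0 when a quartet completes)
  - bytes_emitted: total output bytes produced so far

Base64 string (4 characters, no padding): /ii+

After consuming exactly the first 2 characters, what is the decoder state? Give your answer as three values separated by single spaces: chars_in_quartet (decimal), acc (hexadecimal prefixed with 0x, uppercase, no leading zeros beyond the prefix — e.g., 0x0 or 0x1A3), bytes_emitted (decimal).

After char 0 ('/'=63): chars_in_quartet=1 acc=0x3F bytes_emitted=0
After char 1 ('i'=34): chars_in_quartet=2 acc=0xFE2 bytes_emitted=0

Answer: 2 0xFE2 0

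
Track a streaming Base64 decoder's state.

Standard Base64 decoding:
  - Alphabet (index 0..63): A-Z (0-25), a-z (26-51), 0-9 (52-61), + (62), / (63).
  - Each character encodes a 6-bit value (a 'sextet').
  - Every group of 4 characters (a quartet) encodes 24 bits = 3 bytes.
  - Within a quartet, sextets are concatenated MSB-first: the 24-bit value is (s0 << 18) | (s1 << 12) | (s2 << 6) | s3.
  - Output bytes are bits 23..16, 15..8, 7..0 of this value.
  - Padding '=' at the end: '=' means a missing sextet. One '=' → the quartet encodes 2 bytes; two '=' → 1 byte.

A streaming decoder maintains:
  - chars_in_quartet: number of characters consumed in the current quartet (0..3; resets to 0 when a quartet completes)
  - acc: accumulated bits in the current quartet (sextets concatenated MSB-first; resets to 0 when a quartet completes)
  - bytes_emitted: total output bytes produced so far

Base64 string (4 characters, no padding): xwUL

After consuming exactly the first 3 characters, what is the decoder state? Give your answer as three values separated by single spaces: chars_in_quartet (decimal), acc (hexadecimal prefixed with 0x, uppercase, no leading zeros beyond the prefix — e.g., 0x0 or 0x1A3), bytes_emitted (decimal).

Answer: 3 0x31C14 0

Derivation:
After char 0 ('x'=49): chars_in_quartet=1 acc=0x31 bytes_emitted=0
After char 1 ('w'=48): chars_in_quartet=2 acc=0xC70 bytes_emitted=0
After char 2 ('U'=20): chars_in_quartet=3 acc=0x31C14 bytes_emitted=0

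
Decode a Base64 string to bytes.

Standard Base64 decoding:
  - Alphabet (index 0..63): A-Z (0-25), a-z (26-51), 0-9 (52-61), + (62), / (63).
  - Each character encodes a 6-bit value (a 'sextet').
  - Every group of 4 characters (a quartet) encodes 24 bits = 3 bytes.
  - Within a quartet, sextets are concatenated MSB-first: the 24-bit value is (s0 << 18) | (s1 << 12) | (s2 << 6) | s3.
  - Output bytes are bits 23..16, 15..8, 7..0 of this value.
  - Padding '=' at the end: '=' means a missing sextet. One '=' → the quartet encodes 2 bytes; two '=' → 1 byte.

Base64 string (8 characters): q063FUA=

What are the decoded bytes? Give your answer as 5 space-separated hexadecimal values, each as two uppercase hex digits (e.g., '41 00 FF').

Answer: AB 4E B7 15 40

Derivation:
After char 0 ('q'=42): chars_in_quartet=1 acc=0x2A bytes_emitted=0
After char 1 ('0'=52): chars_in_quartet=2 acc=0xAB4 bytes_emitted=0
After char 2 ('6'=58): chars_in_quartet=3 acc=0x2AD3A bytes_emitted=0
After char 3 ('3'=55): chars_in_quartet=4 acc=0xAB4EB7 -> emit AB 4E B7, reset; bytes_emitted=3
After char 4 ('F'=5): chars_in_quartet=1 acc=0x5 bytes_emitted=3
After char 5 ('U'=20): chars_in_quartet=2 acc=0x154 bytes_emitted=3
After char 6 ('A'=0): chars_in_quartet=3 acc=0x5500 bytes_emitted=3
Padding '=': partial quartet acc=0x5500 -> emit 15 40; bytes_emitted=5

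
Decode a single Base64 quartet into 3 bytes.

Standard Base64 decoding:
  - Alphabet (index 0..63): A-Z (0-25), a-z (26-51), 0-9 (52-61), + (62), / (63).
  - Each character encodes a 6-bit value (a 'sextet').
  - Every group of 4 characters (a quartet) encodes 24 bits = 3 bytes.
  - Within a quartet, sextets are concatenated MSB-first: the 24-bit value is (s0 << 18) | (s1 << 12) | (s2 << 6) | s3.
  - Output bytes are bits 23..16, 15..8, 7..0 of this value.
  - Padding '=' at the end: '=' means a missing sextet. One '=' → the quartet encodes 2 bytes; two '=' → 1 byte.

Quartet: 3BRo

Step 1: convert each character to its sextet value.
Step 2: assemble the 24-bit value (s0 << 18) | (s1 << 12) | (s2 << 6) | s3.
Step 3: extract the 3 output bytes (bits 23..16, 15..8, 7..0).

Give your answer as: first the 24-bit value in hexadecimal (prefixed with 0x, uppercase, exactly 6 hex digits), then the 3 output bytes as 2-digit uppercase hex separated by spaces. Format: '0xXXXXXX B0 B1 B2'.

Sextets: 3=55, B=1, R=17, o=40
24-bit: (55<<18) | (1<<12) | (17<<6) | 40
      = 0xDC0000 | 0x001000 | 0x000440 | 0x000028
      = 0xDC1468
Bytes: (v>>16)&0xFF=DC, (v>>8)&0xFF=14, v&0xFF=68

Answer: 0xDC1468 DC 14 68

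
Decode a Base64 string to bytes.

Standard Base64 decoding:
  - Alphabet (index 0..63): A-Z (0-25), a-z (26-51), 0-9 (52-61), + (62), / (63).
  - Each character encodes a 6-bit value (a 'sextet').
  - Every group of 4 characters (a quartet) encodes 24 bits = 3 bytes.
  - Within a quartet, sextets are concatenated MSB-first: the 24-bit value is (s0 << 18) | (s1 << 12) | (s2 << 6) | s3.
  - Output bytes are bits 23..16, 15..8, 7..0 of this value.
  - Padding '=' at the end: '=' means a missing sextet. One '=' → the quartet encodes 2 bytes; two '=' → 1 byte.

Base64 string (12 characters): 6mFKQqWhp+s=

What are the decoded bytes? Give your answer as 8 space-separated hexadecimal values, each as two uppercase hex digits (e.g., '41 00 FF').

Answer: EA 61 4A 42 A5 A1 A7 EB

Derivation:
After char 0 ('6'=58): chars_in_quartet=1 acc=0x3A bytes_emitted=0
After char 1 ('m'=38): chars_in_quartet=2 acc=0xEA6 bytes_emitted=0
After char 2 ('F'=5): chars_in_quartet=3 acc=0x3A985 bytes_emitted=0
After char 3 ('K'=10): chars_in_quartet=4 acc=0xEA614A -> emit EA 61 4A, reset; bytes_emitted=3
After char 4 ('Q'=16): chars_in_quartet=1 acc=0x10 bytes_emitted=3
After char 5 ('q'=42): chars_in_quartet=2 acc=0x42A bytes_emitted=3
After char 6 ('W'=22): chars_in_quartet=3 acc=0x10A96 bytes_emitted=3
After char 7 ('h'=33): chars_in_quartet=4 acc=0x42A5A1 -> emit 42 A5 A1, reset; bytes_emitted=6
After char 8 ('p'=41): chars_in_quartet=1 acc=0x29 bytes_emitted=6
After char 9 ('+'=62): chars_in_quartet=2 acc=0xA7E bytes_emitted=6
After char 10 ('s'=44): chars_in_quartet=3 acc=0x29FAC bytes_emitted=6
Padding '=': partial quartet acc=0x29FAC -> emit A7 EB; bytes_emitted=8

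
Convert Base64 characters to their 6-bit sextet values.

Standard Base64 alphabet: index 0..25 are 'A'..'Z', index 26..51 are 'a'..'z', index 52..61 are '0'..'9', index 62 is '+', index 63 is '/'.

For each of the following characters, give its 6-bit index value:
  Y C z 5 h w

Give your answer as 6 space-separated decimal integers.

Answer: 24 2 51 57 33 48

Derivation:
'Y': A..Z range, ord('Y') − ord('A') = 24
'C': A..Z range, ord('C') − ord('A') = 2
'z': a..z range, 26 + ord('z') − ord('a') = 51
'5': 0..9 range, 52 + ord('5') − ord('0') = 57
'h': a..z range, 26 + ord('h') − ord('a') = 33
'w': a..z range, 26 + ord('w') − ord('a') = 48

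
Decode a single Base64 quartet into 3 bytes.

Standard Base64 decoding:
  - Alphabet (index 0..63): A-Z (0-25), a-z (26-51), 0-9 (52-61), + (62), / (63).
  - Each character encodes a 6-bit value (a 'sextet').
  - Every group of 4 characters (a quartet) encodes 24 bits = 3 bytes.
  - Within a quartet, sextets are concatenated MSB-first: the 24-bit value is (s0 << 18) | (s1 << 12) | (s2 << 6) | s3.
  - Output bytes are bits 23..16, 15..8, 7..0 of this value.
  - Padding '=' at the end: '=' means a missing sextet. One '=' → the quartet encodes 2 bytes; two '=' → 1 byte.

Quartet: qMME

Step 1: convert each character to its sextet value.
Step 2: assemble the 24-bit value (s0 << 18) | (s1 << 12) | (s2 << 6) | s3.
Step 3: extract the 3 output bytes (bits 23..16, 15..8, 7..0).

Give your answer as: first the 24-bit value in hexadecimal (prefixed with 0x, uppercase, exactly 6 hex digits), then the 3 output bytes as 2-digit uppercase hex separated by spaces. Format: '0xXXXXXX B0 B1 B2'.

Sextets: q=42, M=12, M=12, E=4
24-bit: (42<<18) | (12<<12) | (12<<6) | 4
      = 0xA80000 | 0x00C000 | 0x000300 | 0x000004
      = 0xA8C304
Bytes: (v>>16)&0xFF=A8, (v>>8)&0xFF=C3, v&0xFF=04

Answer: 0xA8C304 A8 C3 04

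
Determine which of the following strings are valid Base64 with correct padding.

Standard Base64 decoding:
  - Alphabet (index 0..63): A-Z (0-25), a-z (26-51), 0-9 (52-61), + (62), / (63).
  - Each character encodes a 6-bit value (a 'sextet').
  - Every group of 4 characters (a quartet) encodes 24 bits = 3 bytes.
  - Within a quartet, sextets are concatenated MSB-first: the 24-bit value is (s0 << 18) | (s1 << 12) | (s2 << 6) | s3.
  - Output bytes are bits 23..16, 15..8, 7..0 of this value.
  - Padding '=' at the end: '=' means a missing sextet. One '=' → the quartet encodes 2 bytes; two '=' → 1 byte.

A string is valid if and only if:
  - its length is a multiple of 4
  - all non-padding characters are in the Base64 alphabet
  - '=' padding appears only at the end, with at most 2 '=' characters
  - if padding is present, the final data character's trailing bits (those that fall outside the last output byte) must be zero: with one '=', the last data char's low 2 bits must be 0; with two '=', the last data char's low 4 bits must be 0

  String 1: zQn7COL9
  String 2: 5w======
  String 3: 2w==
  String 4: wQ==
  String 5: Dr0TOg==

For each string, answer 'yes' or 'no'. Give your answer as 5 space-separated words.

String 1: 'zQn7COL9' → valid
String 2: '5w======' → invalid (6 pad chars (max 2))
String 3: '2w==' → valid
String 4: 'wQ==' → valid
String 5: 'Dr0TOg==' → valid

Answer: yes no yes yes yes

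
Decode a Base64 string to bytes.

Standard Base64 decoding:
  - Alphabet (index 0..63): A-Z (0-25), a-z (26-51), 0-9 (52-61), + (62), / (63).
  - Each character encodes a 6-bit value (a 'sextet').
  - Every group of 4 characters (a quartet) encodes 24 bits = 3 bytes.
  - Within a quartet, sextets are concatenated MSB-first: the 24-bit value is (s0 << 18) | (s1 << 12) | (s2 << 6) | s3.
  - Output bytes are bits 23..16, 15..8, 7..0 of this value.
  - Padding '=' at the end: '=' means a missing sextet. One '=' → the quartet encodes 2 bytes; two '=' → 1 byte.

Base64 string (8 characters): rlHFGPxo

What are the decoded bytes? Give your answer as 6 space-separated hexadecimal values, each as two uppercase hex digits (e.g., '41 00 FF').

Answer: AE 51 C5 18 FC 68

Derivation:
After char 0 ('r'=43): chars_in_quartet=1 acc=0x2B bytes_emitted=0
After char 1 ('l'=37): chars_in_quartet=2 acc=0xAE5 bytes_emitted=0
After char 2 ('H'=7): chars_in_quartet=3 acc=0x2B947 bytes_emitted=0
After char 3 ('F'=5): chars_in_quartet=4 acc=0xAE51C5 -> emit AE 51 C5, reset; bytes_emitted=3
After char 4 ('G'=6): chars_in_quartet=1 acc=0x6 bytes_emitted=3
After char 5 ('P'=15): chars_in_quartet=2 acc=0x18F bytes_emitted=3
After char 6 ('x'=49): chars_in_quartet=3 acc=0x63F1 bytes_emitted=3
After char 7 ('o'=40): chars_in_quartet=4 acc=0x18FC68 -> emit 18 FC 68, reset; bytes_emitted=6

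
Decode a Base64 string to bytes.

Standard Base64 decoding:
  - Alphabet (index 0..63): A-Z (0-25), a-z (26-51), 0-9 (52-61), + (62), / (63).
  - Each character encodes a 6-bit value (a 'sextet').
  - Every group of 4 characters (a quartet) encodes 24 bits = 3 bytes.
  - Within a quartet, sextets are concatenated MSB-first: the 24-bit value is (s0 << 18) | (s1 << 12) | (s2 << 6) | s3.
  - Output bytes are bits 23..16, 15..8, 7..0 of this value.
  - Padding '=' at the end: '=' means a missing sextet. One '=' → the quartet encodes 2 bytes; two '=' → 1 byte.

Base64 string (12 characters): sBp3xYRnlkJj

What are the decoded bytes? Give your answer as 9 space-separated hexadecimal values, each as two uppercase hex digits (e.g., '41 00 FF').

Answer: B0 1A 77 C5 84 67 96 42 63

Derivation:
After char 0 ('s'=44): chars_in_quartet=1 acc=0x2C bytes_emitted=0
After char 1 ('B'=1): chars_in_quartet=2 acc=0xB01 bytes_emitted=0
After char 2 ('p'=41): chars_in_quartet=3 acc=0x2C069 bytes_emitted=0
After char 3 ('3'=55): chars_in_quartet=4 acc=0xB01A77 -> emit B0 1A 77, reset; bytes_emitted=3
After char 4 ('x'=49): chars_in_quartet=1 acc=0x31 bytes_emitted=3
After char 5 ('Y'=24): chars_in_quartet=2 acc=0xC58 bytes_emitted=3
After char 6 ('R'=17): chars_in_quartet=3 acc=0x31611 bytes_emitted=3
After char 7 ('n'=39): chars_in_quartet=4 acc=0xC58467 -> emit C5 84 67, reset; bytes_emitted=6
After char 8 ('l'=37): chars_in_quartet=1 acc=0x25 bytes_emitted=6
After char 9 ('k'=36): chars_in_quartet=2 acc=0x964 bytes_emitted=6
After char 10 ('J'=9): chars_in_quartet=3 acc=0x25909 bytes_emitted=6
After char 11 ('j'=35): chars_in_quartet=4 acc=0x964263 -> emit 96 42 63, reset; bytes_emitted=9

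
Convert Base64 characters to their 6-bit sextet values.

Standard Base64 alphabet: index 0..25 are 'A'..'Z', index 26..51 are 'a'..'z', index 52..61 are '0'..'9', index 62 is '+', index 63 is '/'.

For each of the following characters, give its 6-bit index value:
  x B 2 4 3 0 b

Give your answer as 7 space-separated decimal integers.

'x': a..z range, 26 + ord('x') − ord('a') = 49
'B': A..Z range, ord('B') − ord('A') = 1
'2': 0..9 range, 52 + ord('2') − ord('0') = 54
'4': 0..9 range, 52 + ord('4') − ord('0') = 56
'3': 0..9 range, 52 + ord('3') − ord('0') = 55
'0': 0..9 range, 52 + ord('0') − ord('0') = 52
'b': a..z range, 26 + ord('b') − ord('a') = 27

Answer: 49 1 54 56 55 52 27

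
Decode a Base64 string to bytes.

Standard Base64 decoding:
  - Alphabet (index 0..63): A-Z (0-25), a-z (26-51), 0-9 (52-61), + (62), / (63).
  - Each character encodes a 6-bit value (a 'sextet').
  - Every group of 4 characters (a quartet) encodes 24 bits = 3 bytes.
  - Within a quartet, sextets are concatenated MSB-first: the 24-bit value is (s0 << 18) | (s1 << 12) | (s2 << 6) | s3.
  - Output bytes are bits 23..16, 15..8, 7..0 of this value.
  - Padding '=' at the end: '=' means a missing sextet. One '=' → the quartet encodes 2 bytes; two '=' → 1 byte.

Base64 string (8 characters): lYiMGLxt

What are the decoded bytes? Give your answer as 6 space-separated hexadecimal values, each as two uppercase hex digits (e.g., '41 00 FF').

After char 0 ('l'=37): chars_in_quartet=1 acc=0x25 bytes_emitted=0
After char 1 ('Y'=24): chars_in_quartet=2 acc=0x958 bytes_emitted=0
After char 2 ('i'=34): chars_in_quartet=3 acc=0x25622 bytes_emitted=0
After char 3 ('M'=12): chars_in_quartet=4 acc=0x95888C -> emit 95 88 8C, reset; bytes_emitted=3
After char 4 ('G'=6): chars_in_quartet=1 acc=0x6 bytes_emitted=3
After char 5 ('L'=11): chars_in_quartet=2 acc=0x18B bytes_emitted=3
After char 6 ('x'=49): chars_in_quartet=3 acc=0x62F1 bytes_emitted=3
After char 7 ('t'=45): chars_in_quartet=4 acc=0x18BC6D -> emit 18 BC 6D, reset; bytes_emitted=6

Answer: 95 88 8C 18 BC 6D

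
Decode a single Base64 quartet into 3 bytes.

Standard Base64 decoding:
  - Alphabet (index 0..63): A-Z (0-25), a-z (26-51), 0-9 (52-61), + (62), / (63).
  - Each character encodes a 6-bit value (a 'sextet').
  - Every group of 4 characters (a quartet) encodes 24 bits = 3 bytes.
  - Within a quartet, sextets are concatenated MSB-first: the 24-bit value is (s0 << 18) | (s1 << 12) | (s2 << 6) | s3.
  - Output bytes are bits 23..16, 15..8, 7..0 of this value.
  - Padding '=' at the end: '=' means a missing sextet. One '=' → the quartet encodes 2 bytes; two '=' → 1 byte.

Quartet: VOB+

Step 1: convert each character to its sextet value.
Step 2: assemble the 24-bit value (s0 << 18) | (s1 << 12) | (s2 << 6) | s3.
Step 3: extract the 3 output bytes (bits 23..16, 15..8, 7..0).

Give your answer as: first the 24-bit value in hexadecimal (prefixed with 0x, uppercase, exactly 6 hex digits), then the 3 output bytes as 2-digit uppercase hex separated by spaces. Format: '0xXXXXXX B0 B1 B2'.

Sextets: V=21, O=14, B=1, +=62
24-bit: (21<<18) | (14<<12) | (1<<6) | 62
      = 0x540000 | 0x00E000 | 0x000040 | 0x00003E
      = 0x54E07E
Bytes: (v>>16)&0xFF=54, (v>>8)&0xFF=E0, v&0xFF=7E

Answer: 0x54E07E 54 E0 7E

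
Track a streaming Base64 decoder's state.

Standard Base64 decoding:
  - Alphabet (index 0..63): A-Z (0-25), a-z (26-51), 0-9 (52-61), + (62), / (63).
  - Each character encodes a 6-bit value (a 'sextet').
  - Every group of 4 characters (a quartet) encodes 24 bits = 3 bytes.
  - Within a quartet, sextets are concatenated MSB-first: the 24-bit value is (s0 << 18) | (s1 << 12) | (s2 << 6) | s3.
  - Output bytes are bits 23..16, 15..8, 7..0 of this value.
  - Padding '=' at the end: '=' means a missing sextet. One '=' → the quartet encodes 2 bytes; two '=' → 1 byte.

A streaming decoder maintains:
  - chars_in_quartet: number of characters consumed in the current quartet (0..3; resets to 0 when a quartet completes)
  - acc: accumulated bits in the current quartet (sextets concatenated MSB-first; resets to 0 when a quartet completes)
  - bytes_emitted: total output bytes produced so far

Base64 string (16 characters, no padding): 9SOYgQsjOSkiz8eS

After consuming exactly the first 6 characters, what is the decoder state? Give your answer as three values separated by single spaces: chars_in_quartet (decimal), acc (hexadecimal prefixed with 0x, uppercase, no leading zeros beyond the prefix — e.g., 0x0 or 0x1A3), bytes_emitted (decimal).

Answer: 2 0x810 3

Derivation:
After char 0 ('9'=61): chars_in_quartet=1 acc=0x3D bytes_emitted=0
After char 1 ('S'=18): chars_in_quartet=2 acc=0xF52 bytes_emitted=0
After char 2 ('O'=14): chars_in_quartet=3 acc=0x3D48E bytes_emitted=0
After char 3 ('Y'=24): chars_in_quartet=4 acc=0xF52398 -> emit F5 23 98, reset; bytes_emitted=3
After char 4 ('g'=32): chars_in_quartet=1 acc=0x20 bytes_emitted=3
After char 5 ('Q'=16): chars_in_quartet=2 acc=0x810 bytes_emitted=3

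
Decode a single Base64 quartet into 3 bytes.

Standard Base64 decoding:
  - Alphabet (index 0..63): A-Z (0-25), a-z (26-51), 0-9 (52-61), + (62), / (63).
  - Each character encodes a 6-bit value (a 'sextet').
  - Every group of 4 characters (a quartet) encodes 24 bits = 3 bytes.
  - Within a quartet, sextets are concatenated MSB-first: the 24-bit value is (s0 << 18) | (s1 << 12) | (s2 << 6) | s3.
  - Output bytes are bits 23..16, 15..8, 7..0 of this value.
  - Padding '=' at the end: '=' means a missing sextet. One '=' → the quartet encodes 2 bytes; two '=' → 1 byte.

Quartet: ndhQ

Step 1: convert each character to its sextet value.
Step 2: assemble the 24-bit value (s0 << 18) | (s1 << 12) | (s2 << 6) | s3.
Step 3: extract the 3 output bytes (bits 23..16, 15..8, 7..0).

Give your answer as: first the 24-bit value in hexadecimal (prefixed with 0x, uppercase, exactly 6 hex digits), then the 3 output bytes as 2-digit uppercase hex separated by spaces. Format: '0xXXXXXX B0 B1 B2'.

Answer: 0x9DD850 9D D8 50

Derivation:
Sextets: n=39, d=29, h=33, Q=16
24-bit: (39<<18) | (29<<12) | (33<<6) | 16
      = 0x9C0000 | 0x01D000 | 0x000840 | 0x000010
      = 0x9DD850
Bytes: (v>>16)&0xFF=9D, (v>>8)&0xFF=D8, v&0xFF=50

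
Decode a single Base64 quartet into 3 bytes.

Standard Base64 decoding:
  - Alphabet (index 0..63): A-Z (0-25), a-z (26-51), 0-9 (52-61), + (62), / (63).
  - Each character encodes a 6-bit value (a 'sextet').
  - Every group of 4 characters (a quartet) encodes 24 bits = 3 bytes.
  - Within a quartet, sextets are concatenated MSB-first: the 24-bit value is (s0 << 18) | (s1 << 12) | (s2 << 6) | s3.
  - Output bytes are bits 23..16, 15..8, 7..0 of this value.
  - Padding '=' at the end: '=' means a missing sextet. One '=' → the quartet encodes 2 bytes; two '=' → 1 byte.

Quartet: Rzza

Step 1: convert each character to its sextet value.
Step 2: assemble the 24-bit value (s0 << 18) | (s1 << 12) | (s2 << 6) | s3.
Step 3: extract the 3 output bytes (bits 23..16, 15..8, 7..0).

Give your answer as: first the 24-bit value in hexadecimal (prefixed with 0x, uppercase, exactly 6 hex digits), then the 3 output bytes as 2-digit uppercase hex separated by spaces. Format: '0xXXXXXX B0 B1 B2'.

Answer: 0x473CDA 47 3C DA

Derivation:
Sextets: R=17, z=51, z=51, a=26
24-bit: (17<<18) | (51<<12) | (51<<6) | 26
      = 0x440000 | 0x033000 | 0x000CC0 | 0x00001A
      = 0x473CDA
Bytes: (v>>16)&0xFF=47, (v>>8)&0xFF=3C, v&0xFF=DA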